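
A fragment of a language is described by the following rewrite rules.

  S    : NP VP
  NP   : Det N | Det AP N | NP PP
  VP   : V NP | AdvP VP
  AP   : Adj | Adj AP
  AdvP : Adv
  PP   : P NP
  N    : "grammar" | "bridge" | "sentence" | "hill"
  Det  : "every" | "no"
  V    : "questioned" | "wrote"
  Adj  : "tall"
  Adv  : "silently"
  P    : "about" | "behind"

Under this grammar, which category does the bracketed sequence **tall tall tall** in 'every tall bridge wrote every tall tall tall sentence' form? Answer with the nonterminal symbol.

[S [NP [Det every] [AP [Adj tall]] [N bridge]] [VP [V wrote] [NP [Det every] [AP [Adj tall] [AP [Adj tall] [AP [Adj tall]]]] [N sentence]]]]
The span 'tall tall tall' is the AP node built by AP → Adj AP.

AP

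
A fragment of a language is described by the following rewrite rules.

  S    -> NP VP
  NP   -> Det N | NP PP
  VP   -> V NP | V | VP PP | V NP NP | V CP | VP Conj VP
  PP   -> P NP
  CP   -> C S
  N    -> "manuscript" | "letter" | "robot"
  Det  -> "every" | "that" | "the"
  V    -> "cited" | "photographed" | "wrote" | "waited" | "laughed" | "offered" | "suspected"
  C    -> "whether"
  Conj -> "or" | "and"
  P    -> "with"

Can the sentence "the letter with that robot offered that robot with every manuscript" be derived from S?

Grammatical

S
  NP
    NP
      Det: the
      N: letter
    PP
      P: with
      NP
        Det: that
        N: robot
  VP
    V: offered
    NP
      NP
        Det: that
        N: robot
      PP
        P: with
        NP
          Det: every
          N: manuscript
The bracketing above is licensed at every node by one of the given productions, with S at the root.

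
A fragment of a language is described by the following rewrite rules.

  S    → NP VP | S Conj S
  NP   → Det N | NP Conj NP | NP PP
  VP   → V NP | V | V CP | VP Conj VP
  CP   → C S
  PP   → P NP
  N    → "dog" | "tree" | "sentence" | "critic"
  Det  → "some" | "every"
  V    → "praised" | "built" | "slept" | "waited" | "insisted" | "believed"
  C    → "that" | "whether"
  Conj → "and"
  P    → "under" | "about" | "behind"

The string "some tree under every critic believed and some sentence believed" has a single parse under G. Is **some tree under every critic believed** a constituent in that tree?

[S [S [NP [NP [Det some] [N tree]] [PP [P under] [NP [Det every] [N critic]]]] [VP [V believed]]] [Conj and] [S [NP [Det some] [N sentence]] [VP [V believed]]]]
The words 'some tree under every critic believed' are exhaustively dominated by a single S node (built by S → NP VP), so they form a constituent.

Yes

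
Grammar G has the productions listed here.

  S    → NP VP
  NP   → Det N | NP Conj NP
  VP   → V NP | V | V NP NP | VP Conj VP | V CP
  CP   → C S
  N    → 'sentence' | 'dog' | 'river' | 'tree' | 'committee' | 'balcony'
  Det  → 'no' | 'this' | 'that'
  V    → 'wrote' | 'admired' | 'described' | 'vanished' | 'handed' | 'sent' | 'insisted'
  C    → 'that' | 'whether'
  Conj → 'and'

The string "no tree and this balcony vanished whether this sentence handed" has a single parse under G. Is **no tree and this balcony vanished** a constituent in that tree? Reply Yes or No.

No

[S [NP [NP [Det no] [N tree]] [Conj and] [NP [Det this] [N balcony]]] [VP [V vanished] [CP [C whether] [S [NP [Det this] [N sentence]] [VP [V handed]]]]]]
The smallest constituent containing 'no tree and this balcony vanished' is the S spanning 'no tree and this balcony vanished whether this sentence handed'; no single node in the tree dominates exactly the given words.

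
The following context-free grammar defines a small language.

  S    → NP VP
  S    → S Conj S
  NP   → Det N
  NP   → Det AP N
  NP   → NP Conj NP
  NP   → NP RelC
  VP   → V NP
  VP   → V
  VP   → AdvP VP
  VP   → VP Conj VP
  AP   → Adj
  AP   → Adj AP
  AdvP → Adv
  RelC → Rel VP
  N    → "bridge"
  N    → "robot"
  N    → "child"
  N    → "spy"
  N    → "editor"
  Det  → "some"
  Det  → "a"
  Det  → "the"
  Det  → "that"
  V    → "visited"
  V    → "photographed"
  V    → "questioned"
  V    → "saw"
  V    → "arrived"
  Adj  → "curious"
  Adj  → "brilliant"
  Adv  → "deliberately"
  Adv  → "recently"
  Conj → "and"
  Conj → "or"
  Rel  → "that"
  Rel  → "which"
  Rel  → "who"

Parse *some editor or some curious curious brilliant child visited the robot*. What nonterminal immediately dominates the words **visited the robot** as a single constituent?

VP

S
  NP
    NP
      Det: some
      N: editor
    Conj: or
    NP
      Det: some
      AP
        Adj: curious
        AP
          Adj: curious
          AP
            Adj: brilliant
      N: child
  VP
    V: visited
    NP
      Det: the
      N: robot
The span 'visited the robot' is the VP node built by VP → V NP.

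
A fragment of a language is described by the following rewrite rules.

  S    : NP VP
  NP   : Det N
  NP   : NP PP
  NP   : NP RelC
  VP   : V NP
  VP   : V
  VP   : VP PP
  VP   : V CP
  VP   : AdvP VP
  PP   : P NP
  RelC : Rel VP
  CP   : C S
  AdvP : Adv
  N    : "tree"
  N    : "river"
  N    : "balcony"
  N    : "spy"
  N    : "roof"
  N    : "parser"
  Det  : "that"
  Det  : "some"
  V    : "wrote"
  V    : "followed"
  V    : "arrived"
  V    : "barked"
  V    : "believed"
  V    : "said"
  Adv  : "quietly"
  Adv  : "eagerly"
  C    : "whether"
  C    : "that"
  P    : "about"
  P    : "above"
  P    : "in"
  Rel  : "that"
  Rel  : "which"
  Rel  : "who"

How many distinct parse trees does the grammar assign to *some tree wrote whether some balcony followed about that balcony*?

The two bracketings:
[S [NP [Det some] [N tree]] [VP [VP [V wrote] [CP [C whether] [S [NP [Det some] [N balcony]] [VP [V followed]]]]] [PP [P about] [NP [Det that] [N balcony]]]]]
[S [NP [Det some] [N tree]] [VP [V wrote] [CP [C whether] [S [NP [Det some] [N balcony]] [VP [VP [V followed]] [PP [P about] [NP [Det that] [N balcony]]]]]]]]
The trees differ in how a recursive rule is bracketed over the same span.

2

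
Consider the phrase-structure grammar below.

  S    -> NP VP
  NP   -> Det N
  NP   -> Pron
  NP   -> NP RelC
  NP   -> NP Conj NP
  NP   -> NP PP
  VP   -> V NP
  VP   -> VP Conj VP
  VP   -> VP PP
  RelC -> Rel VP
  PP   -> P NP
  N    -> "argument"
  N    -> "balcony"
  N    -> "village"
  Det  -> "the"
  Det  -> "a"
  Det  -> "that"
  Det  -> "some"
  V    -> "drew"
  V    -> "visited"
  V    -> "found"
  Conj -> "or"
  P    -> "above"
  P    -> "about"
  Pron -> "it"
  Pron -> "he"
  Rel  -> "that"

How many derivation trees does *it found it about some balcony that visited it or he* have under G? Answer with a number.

Two of the 7 distinct bracketings:
[S [NP [Pron it]] [VP [V found] [NP [NP [NP [Pron it]] [PP [P about] [NP [Det some] [N balcony]]]] [RelC [Rel that] [VP [V visited] [NP [NP [Pron it]] [Conj or] [NP [Pron he]]]]]]]]
[S [NP [Pron it]] [VP [V found] [NP [NP [NP [NP [Pron it]] [PP [P about] [NP [Det some] [N balcony]]]] [RelC [Rel that] [VP [V visited] [NP [Pron it]]]]] [Conj or] [NP [Pron he]]]]]
The trees differ in how a recursive rule is bracketed over the same span.

7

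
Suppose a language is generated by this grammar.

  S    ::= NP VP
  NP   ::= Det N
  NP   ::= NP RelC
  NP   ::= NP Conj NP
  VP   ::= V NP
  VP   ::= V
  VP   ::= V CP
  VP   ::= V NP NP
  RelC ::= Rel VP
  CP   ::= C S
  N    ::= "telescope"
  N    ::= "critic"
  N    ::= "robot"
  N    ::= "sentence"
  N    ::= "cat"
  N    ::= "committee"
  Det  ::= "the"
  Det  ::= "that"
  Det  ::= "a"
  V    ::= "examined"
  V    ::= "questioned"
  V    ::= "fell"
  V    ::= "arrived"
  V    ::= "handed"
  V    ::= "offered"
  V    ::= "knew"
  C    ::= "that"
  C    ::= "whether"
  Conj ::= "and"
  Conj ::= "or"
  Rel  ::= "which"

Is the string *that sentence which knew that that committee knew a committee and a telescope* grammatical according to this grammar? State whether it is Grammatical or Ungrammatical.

Ungrammatical

For S → NP VP, every NP-prefix leaves a non-VP remainder: after 'that sentence' the remainder is not a VP; after 'that sentence which knew' the remainder is not a VP; after 'that sentence which knew that that committee knew' the remainder is not a VP (and 1 more).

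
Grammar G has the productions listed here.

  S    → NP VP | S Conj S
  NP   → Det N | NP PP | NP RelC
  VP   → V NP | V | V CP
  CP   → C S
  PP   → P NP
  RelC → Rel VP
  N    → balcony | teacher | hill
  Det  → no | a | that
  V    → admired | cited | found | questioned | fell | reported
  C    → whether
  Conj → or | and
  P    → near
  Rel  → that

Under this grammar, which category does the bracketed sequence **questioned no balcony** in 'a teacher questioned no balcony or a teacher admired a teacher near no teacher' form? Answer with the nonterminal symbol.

VP

S
  S
    NP
      Det: a
      N: teacher
    VP
      V: questioned
      NP
        Det: no
        N: balcony
  Conj: or
  S
    NP
      Det: a
      N: teacher
    VP
      V: admired
      NP
        NP
          Det: a
          N: teacher
        PP
          P: near
          NP
            Det: no
            N: teacher
The span 'questioned no balcony' is the VP node built by VP → V NP.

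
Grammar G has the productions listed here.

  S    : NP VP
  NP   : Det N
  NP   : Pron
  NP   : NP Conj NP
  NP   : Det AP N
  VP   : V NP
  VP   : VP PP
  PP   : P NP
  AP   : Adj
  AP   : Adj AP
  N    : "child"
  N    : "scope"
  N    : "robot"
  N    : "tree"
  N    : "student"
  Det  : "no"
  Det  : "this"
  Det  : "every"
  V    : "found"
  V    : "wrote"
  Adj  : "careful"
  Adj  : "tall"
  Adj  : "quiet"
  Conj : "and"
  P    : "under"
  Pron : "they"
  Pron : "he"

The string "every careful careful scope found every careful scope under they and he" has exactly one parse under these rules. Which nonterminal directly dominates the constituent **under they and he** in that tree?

S
  NP
    Det: every
    AP
      Adj: careful
      AP
        Adj: careful
    N: scope
  VP
    VP
      V: found
      NP
        Det: every
        AP
          Adj: careful
        N: scope
    PP
      P: under
      NP
        NP
          Pron: they
        Conj: and
        NP
          Pron: he
The span 'under they and he' is the PP node built by PP → P NP.
Its mother is the VP built by VP → VP PP.

VP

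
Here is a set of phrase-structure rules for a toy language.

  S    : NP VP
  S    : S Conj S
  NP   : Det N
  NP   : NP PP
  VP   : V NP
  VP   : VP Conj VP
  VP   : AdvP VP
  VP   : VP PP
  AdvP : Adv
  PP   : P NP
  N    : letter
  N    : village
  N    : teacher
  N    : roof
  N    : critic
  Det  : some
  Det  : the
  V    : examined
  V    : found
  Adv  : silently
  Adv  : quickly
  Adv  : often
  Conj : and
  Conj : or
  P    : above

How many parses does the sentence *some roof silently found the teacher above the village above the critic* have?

Two of the 9 distinct bracketings:
[S [NP [Det some] [N roof]] [VP [AdvP [Adv silently]] [VP [V found] [NP [NP [Det the] [N teacher]] [PP [P above] [NP [NP [Det the] [N village]] [PP [P above] [NP [Det the] [N critic]]]]]]]]]
[S [NP [Det some] [N roof]] [VP [AdvP [Adv silently]] [VP [V found] [NP [NP [NP [Det the] [N teacher]] [PP [P above] [NP [Det the] [N village]]]] [PP [P above] [NP [Det the] [N critic]]]]]]]
The trees differ in how a recursive rule is bracketed over the same span.

9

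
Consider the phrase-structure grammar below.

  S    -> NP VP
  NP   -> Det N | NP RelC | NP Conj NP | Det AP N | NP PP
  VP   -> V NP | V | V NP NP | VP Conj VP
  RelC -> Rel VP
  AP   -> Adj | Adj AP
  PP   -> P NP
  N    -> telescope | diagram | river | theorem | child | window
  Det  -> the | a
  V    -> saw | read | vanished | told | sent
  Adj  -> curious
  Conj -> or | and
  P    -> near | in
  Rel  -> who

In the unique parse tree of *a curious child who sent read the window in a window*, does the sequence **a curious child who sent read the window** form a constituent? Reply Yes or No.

[S [NP [NP [Det a] [AP [Adj curious]] [N child]] [RelC [Rel who] [VP [V sent]]]] [VP [V read] [NP [NP [Det the] [N window]] [PP [P in] [NP [Det a] [N window]]]]]]
The smallest constituent containing 'a curious child who sent read the window' is the S spanning 'a curious child who sent read the window in a window'; no single node in the tree dominates exactly the given words.

No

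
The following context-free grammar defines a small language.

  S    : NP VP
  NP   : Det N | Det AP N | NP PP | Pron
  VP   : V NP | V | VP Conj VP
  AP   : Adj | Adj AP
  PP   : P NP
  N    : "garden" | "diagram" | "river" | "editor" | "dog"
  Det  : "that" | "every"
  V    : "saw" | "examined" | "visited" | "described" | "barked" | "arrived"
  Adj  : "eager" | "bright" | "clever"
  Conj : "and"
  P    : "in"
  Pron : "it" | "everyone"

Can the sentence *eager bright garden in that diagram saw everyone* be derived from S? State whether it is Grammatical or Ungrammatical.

Ungrammatical

For S → NP VP, no prefix of the string parses as an NP.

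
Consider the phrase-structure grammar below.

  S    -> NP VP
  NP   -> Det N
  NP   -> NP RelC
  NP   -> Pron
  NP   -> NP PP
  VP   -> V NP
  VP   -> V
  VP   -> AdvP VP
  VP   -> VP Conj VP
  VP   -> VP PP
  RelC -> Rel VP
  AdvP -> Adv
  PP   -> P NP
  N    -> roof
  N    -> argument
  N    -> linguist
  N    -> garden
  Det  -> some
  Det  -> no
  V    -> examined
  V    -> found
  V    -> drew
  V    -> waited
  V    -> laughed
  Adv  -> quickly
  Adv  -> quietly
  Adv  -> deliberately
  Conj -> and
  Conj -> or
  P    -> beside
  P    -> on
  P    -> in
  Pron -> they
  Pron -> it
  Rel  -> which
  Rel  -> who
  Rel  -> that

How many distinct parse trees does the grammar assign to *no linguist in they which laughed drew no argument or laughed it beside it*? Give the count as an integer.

Two of the 6 distinct bracketings:
[S [NP [NP [NP [Det no] [N linguist]] [PP [P in] [NP [Pron they]]]] [RelC [Rel which] [VP [V laughed]]]] [VP [VP [V drew] [NP [Det no] [N argument]]] [Conj or] [VP [V laughed] [NP [NP [Pron it]] [PP [P beside] [NP [Pron it]]]]]]]
[S [NP [NP [NP [Det no] [N linguist]] [PP [P in] [NP [Pron they]]]] [RelC [Rel which] [VP [V laughed]]]] [VP [VP [V drew] [NP [Det no] [N argument]]] [Conj or] [VP [VP [V laughed] [NP [Pron it]]] [PP [P beside] [NP [Pron it]]]]]]
The difference turns on whether VP → VP PP is used at the relevant span, versus an alternative expansion of VP.

6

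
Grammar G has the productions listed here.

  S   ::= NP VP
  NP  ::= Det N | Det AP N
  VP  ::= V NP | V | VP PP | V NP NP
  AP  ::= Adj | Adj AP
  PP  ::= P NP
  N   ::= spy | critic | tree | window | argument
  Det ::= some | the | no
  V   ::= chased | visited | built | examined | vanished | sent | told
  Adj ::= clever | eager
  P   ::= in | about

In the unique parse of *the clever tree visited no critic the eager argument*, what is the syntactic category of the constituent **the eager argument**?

S
  NP
    Det: the
    AP
      Adj: clever
    N: tree
  VP
    V: visited
    NP
      Det: no
      N: critic
    NP
      Det: the
      AP
        Adj: eager
      N: argument
The span 'the eager argument' is the NP node built by NP → Det AP N.

NP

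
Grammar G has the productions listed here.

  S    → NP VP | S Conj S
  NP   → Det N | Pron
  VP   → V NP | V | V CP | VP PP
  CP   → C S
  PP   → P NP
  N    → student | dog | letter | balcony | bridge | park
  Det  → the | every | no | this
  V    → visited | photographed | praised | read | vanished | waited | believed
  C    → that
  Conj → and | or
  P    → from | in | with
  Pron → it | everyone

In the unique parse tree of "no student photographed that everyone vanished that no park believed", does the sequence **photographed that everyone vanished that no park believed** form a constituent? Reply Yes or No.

[S [NP [Det no] [N student]] [VP [V photographed] [CP [C that] [S [NP [Pron everyone]] [VP [V vanished] [CP [C that] [S [NP [Det no] [N park]] [VP [V believed]]]]]]]]]
The words 'photographed that everyone vanished that no park believed' are exhaustively dominated by a single VP node (built by VP → V CP), so they form a constituent.

Yes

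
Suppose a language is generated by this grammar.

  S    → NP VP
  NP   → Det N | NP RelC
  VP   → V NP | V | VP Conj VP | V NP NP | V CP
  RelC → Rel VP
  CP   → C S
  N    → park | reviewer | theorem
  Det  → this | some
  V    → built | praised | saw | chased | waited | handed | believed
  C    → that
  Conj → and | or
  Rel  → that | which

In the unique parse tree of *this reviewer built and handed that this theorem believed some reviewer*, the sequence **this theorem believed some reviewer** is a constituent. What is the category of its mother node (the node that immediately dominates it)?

[S [NP [Det this] [N reviewer]] [VP [VP [V built]] [Conj and] [VP [V handed] [CP [C that] [S [NP [Det this] [N theorem]] [VP [V believed] [NP [Det some] [N reviewer]]]]]]]]
The span 'this theorem believed some reviewer' is the S node built by S → NP VP.
Its mother is the CP built by CP → C S.

CP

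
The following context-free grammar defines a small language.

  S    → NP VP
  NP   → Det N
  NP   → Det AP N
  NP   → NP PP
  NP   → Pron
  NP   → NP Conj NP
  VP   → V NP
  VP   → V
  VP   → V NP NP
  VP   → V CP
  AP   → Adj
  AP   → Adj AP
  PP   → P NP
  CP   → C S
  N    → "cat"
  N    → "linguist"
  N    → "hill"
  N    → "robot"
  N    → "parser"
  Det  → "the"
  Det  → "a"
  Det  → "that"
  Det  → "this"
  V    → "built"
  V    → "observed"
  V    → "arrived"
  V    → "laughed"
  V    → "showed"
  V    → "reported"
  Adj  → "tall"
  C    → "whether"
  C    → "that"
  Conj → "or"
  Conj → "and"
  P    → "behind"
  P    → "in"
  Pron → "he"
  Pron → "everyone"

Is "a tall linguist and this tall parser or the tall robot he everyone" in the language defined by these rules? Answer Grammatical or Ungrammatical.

Ungrammatical

For S → NP VP, every NP-prefix leaves a non-VP remainder: after 'a tall linguist' the remainder is not a VP; after 'a tall linguist and this tall parser' the remainder is not a VP; after 'a tall linguist and this tall parser or the tall robot' the remainder is not a VP.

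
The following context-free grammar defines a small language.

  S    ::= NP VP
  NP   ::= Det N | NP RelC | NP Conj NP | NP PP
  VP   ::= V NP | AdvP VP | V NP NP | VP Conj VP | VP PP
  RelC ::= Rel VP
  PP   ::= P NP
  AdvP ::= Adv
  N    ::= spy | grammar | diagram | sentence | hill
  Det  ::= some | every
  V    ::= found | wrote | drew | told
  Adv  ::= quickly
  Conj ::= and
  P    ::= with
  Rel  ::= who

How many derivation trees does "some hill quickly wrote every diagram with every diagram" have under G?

3

Two of the 3 distinct bracketings:
[S [NP [Det some] [N hill]] [VP [AdvP [Adv quickly]] [VP [V wrote] [NP [NP [Det every] [N diagram]] [PP [P with] [NP [Det every] [N diagram]]]]]]]
[S [NP [Det some] [N hill]] [VP [AdvP [Adv quickly]] [VP [VP [V wrote] [NP [Det every] [N diagram]]] [PP [P with] [NP [Det every] [N diagram]]]]]]
The difference turns on whether NP → NP PP is used at the relevant span, versus an alternative expansion of NP.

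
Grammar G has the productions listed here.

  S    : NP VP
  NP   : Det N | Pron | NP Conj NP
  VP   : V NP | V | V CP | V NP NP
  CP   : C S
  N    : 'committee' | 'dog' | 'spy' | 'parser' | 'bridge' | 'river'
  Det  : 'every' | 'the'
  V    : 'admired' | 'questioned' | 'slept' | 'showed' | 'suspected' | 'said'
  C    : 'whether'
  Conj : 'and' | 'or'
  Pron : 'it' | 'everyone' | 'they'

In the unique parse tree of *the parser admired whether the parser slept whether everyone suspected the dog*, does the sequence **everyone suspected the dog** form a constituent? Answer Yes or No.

[S [NP [Det the] [N parser]] [VP [V admired] [CP [C whether] [S [NP [Det the] [N parser]] [VP [V slept] [CP [C whether] [S [NP [Pron everyone]] [VP [V suspected] [NP [Det the] [N dog]]]]]]]]]]
The words 'everyone suspected the dog' are exhaustively dominated by a single S node (built by S → NP VP), so they form a constituent.

Yes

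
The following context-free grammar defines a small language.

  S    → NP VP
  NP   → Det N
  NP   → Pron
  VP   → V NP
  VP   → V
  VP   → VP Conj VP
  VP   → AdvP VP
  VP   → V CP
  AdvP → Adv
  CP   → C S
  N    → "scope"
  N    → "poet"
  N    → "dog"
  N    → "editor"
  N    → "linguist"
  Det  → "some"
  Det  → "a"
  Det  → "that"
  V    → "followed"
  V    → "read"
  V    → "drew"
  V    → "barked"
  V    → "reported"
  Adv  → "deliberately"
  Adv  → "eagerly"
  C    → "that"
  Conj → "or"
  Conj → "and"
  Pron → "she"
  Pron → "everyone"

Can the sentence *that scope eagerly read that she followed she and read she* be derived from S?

S
  NP
    Det: that
    N: scope
  VP
    VP
      AdvP
        Adv: eagerly
      VP
        V: read
        CP
          C: that
          S
            NP
              Pron: she
            VP
              V: followed
              NP
                Pron: she
    Conj: and
    VP
      V: read
      NP
        Pron: she
Each bracket corresponds to one application of a listed rule, so the string is derivable from S.

Grammatical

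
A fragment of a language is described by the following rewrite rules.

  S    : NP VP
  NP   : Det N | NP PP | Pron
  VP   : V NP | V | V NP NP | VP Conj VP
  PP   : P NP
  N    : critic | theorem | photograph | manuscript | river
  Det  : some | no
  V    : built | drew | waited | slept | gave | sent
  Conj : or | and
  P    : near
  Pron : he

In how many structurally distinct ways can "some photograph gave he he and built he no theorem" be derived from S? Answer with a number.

[S [NP [Det some] [N photograph]] [VP [VP [V gave] [NP [Pron he]] [NP [Pron he]]] [Conj and] [VP [V built] [NP [Pron he]] [NP [Det no] [N theorem]]]]]
No rule offers an alternative attachment or grouping for any span, so this is the only derivation.

1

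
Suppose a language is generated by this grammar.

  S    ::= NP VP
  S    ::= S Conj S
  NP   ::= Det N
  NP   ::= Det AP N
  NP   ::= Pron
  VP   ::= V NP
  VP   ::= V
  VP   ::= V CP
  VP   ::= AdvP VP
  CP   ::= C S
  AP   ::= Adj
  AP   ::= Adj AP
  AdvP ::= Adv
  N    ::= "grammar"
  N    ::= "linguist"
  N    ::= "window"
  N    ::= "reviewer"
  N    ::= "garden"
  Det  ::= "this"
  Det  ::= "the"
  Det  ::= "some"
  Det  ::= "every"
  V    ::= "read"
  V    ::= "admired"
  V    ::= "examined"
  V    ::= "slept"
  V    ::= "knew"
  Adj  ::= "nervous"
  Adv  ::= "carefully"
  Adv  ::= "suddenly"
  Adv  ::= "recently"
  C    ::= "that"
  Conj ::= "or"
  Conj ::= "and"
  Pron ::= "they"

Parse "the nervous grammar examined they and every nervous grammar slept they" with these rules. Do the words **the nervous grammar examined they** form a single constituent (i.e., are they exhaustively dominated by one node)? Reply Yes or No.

[S [S [NP [Det the] [AP [Adj nervous]] [N grammar]] [VP [V examined] [NP [Pron they]]]] [Conj and] [S [NP [Det every] [AP [Adj nervous]] [N grammar]] [VP [V slept] [NP [Pron they]]]]]
The words 'the nervous grammar examined they' are exhaustively dominated by a single S node (built by S → NP VP), so they form a constituent.

Yes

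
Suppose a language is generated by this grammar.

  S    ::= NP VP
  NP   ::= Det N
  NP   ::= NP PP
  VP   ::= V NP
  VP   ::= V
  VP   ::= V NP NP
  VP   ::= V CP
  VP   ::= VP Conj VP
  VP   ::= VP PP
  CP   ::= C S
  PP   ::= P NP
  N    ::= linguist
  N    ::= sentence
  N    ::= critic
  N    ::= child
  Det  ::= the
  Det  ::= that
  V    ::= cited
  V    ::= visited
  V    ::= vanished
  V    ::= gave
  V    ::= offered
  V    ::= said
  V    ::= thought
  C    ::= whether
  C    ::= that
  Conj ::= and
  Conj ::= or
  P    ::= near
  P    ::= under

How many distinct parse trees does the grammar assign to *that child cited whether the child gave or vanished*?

2

The two bracketings:
[S [NP [Det that] [N child]] [VP [V cited] [CP [C whether] [S [NP [Det the] [N child]] [VP [VP [V gave]] [Conj or] [VP [V vanished]]]]]]]
[S [NP [Det that] [N child]] [VP [VP [V cited] [CP [C whether] [S [NP [Det the] [N child]] [VP [V gave]]]]] [Conj or] [VP [V vanished]]]]
The trees differ in how a recursive rule is bracketed over the same span.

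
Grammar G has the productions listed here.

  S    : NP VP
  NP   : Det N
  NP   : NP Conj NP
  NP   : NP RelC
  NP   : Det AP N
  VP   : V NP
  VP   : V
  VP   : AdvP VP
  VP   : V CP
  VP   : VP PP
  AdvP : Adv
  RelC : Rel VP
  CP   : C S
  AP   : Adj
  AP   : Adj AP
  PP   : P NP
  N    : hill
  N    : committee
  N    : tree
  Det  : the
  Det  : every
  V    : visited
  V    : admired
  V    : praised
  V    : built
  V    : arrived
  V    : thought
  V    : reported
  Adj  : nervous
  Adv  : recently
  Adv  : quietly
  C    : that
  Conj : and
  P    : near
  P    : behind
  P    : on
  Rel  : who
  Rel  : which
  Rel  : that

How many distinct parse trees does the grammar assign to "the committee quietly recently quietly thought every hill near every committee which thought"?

4

Two of the 4 distinct bracketings:
[S [NP [Det the] [N committee]] [VP [AdvP [Adv quietly]] [VP [AdvP [Adv recently]] [VP [AdvP [Adv quietly]] [VP [VP [V thought] [NP [Det every] [N hill]]] [PP [P near] [NP [NP [Det every] [N committee]] [RelC [Rel which] [VP [V thought]]]]]]]]]]
[S [NP [Det the] [N committee]] [VP [AdvP [Adv quietly]] [VP [AdvP [Adv recently]] [VP [VP [AdvP [Adv quietly]] [VP [V thought] [NP [Det every] [N hill]]]] [PP [P near] [NP [NP [Det every] [N committee]] [RelC [Rel which] [VP [V thought]]]]]]]]]
The trees differ in how a recursive rule is bracketed over the same span.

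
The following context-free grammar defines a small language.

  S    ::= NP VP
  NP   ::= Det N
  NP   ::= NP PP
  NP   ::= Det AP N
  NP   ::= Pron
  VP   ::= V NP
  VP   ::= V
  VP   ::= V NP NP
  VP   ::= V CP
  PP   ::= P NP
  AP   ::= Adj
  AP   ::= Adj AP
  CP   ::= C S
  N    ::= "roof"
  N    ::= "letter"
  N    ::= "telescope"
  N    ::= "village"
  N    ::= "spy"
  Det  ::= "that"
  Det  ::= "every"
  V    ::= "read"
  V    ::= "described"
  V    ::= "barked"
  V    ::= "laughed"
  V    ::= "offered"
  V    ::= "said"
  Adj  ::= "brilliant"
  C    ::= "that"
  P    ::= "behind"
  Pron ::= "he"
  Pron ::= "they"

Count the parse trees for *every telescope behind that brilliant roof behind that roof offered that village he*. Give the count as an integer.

The two bracketings:
[S [NP [NP [Det every] [N telescope]] [PP [P behind] [NP [NP [Det that] [AP [Adj brilliant]] [N roof]] [PP [P behind] [NP [Det that] [N roof]]]]]] [VP [V offered] [NP [Det that] [N village]] [NP [Pron he]]]]
[S [NP [NP [NP [Det every] [N telescope]] [PP [P behind] [NP [Det that] [AP [Adj brilliant]] [N roof]]]] [PP [P behind] [NP [Det that] [N roof]]]] [VP [V offered] [NP [Det that] [N village]] [NP [Pron he]]]]
The trees differ in how a recursive rule is bracketed over the same span.

2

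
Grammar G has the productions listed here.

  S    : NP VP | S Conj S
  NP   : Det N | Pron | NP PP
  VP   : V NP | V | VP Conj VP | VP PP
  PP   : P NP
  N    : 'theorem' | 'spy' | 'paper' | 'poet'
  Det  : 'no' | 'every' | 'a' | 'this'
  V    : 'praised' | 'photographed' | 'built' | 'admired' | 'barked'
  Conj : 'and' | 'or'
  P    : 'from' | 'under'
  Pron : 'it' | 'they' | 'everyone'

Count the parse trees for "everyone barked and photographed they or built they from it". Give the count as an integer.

7

Two of the 7 distinct bracketings:
[S [NP [Pron everyone]] [VP [VP [V barked]] [Conj and] [VP [VP [V photographed] [NP [Pron they]]] [Conj or] [VP [V built] [NP [NP [Pron they]] [PP [P from] [NP [Pron it]]]]]]]]
[S [NP [Pron everyone]] [VP [VP [V barked]] [Conj and] [VP [VP [V photographed] [NP [Pron they]]] [Conj or] [VP [VP [V built] [NP [Pron they]]] [PP [P from] [NP [Pron it]]]]]]]
The difference turns on whether NP → NP PP is used at the relevant span, versus an alternative expansion of NP.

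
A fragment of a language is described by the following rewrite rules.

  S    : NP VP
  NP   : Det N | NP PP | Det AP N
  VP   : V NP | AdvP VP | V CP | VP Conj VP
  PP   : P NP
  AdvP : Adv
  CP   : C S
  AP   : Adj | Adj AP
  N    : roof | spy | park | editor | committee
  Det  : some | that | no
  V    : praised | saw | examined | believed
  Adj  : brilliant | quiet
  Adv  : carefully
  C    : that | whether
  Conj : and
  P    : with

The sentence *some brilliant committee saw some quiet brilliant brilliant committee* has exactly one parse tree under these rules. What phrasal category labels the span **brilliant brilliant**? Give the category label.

AP

[S [NP [Det some] [AP [Adj brilliant]] [N committee]] [VP [V saw] [NP [Det some] [AP [Adj quiet] [AP [Adj brilliant] [AP [Adj brilliant]]]] [N committee]]]]
The span 'brilliant brilliant' is the AP node built by AP → Adj AP.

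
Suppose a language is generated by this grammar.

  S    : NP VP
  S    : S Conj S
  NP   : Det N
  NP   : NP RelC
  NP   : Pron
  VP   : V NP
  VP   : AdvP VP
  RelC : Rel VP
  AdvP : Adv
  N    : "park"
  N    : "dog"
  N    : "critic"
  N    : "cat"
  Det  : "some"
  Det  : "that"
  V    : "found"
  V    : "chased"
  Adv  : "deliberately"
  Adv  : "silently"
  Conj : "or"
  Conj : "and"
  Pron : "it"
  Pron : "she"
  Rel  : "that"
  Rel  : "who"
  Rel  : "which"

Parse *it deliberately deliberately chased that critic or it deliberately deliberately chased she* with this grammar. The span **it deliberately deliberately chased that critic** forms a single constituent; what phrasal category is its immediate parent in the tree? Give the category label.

S

S
  S
    NP
      Pron: it
    VP
      AdvP
        Adv: deliberately
      VP
        AdvP
          Adv: deliberately
        VP
          V: chased
          NP
            Det: that
            N: critic
  Conj: or
  S
    NP
      Pron: it
    VP
      AdvP
        Adv: deliberately
      VP
        AdvP
          Adv: deliberately
        VP
          V: chased
          NP
            Pron: she
The span 'it deliberately deliberately chased that critic' is the S node built by S → NP VP.
Its mother is the S built by S → S Conj S.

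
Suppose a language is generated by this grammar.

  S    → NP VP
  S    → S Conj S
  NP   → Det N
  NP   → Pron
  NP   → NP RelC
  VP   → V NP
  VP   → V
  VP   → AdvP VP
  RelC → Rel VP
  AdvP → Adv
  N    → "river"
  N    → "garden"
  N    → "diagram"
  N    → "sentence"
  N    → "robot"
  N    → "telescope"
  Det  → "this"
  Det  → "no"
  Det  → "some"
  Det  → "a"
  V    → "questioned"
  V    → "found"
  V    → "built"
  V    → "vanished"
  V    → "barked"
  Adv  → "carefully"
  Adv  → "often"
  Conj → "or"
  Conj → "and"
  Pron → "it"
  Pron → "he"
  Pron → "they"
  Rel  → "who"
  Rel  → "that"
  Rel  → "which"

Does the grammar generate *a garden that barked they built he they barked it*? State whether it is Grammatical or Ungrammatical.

A Pron word can never sit immediately before a Pron word in any string this grammar generates, so the substring 'he they' rules out a derivation.

Ungrammatical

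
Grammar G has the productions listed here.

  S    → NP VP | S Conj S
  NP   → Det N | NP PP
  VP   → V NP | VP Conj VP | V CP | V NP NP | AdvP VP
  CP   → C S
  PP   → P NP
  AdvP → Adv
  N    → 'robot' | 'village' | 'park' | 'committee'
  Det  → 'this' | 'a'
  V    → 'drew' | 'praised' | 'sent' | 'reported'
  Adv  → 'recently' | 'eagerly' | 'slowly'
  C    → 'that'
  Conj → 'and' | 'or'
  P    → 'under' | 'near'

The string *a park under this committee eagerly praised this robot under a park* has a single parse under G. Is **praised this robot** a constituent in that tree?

[S [NP [NP [Det a] [N park]] [PP [P under] [NP [Det this] [N committee]]]] [VP [AdvP [Adv eagerly]] [VP [V praised] [NP [NP [Det this] [N robot]] [PP [P under] [NP [Det a] [N park]]]]]]]
The smallest constituent containing 'praised this robot' is the VP spanning 'praised this robot under a park'; no single node in the tree dominates exactly the given words.

No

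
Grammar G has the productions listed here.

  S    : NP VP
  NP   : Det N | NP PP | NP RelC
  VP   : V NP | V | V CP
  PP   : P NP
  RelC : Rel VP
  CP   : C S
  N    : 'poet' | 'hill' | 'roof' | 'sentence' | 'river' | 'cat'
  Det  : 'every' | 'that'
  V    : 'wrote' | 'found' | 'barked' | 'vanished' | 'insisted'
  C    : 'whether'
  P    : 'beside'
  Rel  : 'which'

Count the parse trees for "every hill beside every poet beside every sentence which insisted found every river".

Two of the 5 distinct bracketings:
[S [NP [NP [Det every] [N hill]] [PP [P beside] [NP [NP [Det every] [N poet]] [PP [P beside] [NP [NP [Det every] [N sentence]] [RelC [Rel which] [VP [V insisted]]]]]]]] [VP [V found] [NP [Det every] [N river]]]]
[S [NP [NP [Det every] [N hill]] [PP [P beside] [NP [NP [NP [Det every] [N poet]] [PP [P beside] [NP [Det every] [N sentence]]]] [RelC [Rel which] [VP [V insisted]]]]]] [VP [V found] [NP [Det every] [N river]]]]
The trees differ in how a recursive rule is bracketed over the same span.

5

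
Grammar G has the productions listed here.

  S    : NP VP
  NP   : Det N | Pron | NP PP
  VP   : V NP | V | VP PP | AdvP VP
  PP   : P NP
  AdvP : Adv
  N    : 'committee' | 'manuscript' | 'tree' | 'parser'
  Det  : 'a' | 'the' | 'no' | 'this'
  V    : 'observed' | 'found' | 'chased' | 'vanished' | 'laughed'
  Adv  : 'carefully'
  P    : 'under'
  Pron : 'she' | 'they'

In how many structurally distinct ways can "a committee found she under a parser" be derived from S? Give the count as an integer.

2

The two bracketings:
[S [NP [Det a] [N committee]] [VP [V found] [NP [NP [Pron she]] [PP [P under] [NP [Det a] [N parser]]]]]]
[S [NP [Det a] [N committee]] [VP [VP [V found] [NP [Pron she]]] [PP [P under] [NP [Det a] [N parser]]]]]
The difference turns on whether NP → NP PP is used at the relevant span, versus an alternative expansion of NP.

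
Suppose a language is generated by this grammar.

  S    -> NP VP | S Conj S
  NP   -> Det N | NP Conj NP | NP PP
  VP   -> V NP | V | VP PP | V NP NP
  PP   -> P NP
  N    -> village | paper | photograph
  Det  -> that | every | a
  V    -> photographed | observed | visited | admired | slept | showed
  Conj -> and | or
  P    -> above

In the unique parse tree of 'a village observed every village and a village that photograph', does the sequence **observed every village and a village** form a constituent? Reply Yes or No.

[S [NP [Det a] [N village]] [VP [V observed] [NP [NP [Det every] [N village]] [Conj and] [NP [Det a] [N village]]] [NP [Det that] [N photograph]]]]
The smallest constituent containing 'observed every village and a village' is the VP spanning 'observed every village and a village that photograph'; no single node in the tree dominates exactly the given words.

No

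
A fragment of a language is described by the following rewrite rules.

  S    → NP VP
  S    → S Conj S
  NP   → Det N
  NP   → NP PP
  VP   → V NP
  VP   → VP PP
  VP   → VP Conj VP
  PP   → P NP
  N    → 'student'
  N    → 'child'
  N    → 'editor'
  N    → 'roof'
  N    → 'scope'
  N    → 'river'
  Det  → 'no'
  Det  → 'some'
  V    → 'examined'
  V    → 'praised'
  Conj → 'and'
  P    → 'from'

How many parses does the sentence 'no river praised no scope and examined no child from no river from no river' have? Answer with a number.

Two of the 9 distinct bracketings:
[S [NP [Det no] [N river]] [VP [VP [VP [V praised] [NP [Det no] [N scope]]] [Conj and] [VP [V examined] [NP [Det no] [N child]]]] [PP [P from] [NP [NP [Det no] [N river]] [PP [P from] [NP [Det no] [N river]]]]]]]
[S [NP [Det no] [N river]] [VP [VP [VP [VP [V praised] [NP [Det no] [N scope]]] [Conj and] [VP [V examined] [NP [Det no] [N child]]]] [PP [P from] [NP [Det no] [N river]]]] [PP [P from] [NP [Det no] [N river]]]]]
The difference turns on whether NP → NP PP is used at the relevant span, versus an alternative expansion of NP.

9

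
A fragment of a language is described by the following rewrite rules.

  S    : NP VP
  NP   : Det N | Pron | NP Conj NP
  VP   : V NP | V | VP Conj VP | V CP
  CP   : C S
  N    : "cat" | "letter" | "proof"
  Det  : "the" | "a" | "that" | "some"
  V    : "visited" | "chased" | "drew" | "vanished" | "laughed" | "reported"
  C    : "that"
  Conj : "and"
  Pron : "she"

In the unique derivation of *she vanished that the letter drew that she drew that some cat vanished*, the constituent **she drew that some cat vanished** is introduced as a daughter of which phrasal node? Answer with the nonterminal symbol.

CP

[S [NP [Pron she]] [VP [V vanished] [CP [C that] [S [NP [Det the] [N letter]] [VP [V drew] [CP [C that] [S [NP [Pron she]] [VP [V drew] [CP [C that] [S [NP [Det some] [N cat]] [VP [V vanished]]]]]]]]]]]]
The span 'she drew that some cat vanished' is the S node built by S → NP VP.
Its mother is the CP built by CP → C S.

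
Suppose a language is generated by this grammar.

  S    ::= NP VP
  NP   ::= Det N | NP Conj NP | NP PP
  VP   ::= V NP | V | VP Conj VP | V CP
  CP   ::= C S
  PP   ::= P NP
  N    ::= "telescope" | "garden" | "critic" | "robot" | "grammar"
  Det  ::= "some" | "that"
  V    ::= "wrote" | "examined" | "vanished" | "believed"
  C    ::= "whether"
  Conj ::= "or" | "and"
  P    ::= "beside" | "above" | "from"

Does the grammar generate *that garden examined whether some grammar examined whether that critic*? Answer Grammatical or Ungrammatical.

Ungrammatical

For S → NP VP, the only prefix that parses as NP is 'that garden', but the remainder 'examined whether some grammar examined whether that critic' is not a VP under these rules.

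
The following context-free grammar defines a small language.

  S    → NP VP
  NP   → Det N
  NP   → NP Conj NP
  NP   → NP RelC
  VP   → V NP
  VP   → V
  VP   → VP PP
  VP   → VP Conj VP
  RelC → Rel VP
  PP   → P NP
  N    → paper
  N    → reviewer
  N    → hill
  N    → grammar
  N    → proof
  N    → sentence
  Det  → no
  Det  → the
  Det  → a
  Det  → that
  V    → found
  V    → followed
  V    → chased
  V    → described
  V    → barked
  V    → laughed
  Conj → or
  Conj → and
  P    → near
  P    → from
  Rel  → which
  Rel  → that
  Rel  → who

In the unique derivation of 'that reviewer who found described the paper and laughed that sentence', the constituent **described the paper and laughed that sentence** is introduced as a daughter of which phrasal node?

S

[S [NP [NP [Det that] [N reviewer]] [RelC [Rel who] [VP [V found]]]] [VP [VP [V described] [NP [Det the] [N paper]]] [Conj and] [VP [V laughed] [NP [Det that] [N sentence]]]]]
The span 'described the paper and laughed that sentence' is the VP node built by VP → VP Conj VP.
Its mother is the S built by S → NP VP.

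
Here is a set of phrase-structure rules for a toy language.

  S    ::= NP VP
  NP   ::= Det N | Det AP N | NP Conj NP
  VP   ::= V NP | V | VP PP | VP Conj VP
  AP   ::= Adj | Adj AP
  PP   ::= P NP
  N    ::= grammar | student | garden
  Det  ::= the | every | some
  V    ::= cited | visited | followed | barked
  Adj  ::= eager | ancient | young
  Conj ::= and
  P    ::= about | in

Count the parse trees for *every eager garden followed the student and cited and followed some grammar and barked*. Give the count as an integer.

Two of the 5 distinct bracketings:
[S [NP [Det every] [AP [Adj eager]] [N garden]] [VP [VP [V followed] [NP [Det the] [N student]]] [Conj and] [VP [VP [V cited]] [Conj and] [VP [VP [V followed] [NP [Det some] [N grammar]]] [Conj and] [VP [V barked]]]]]]
[S [NP [Det every] [AP [Adj eager]] [N garden]] [VP [VP [V followed] [NP [Det the] [N student]]] [Conj and] [VP [VP [VP [V cited]] [Conj and] [VP [V followed] [NP [Det some] [N grammar]]]] [Conj and] [VP [V barked]]]]]
The trees differ in how a recursive rule is bracketed over the same span.

5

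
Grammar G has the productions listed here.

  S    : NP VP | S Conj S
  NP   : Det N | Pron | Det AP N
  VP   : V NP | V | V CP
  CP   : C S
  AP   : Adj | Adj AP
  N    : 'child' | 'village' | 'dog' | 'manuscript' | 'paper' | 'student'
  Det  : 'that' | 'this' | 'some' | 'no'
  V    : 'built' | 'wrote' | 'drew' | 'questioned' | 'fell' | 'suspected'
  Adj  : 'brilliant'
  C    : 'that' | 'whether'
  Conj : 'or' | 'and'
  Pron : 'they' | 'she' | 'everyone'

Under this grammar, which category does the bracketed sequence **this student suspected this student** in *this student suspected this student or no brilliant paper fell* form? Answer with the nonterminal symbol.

S

[S [S [NP [Det this] [N student]] [VP [V suspected] [NP [Det this] [N student]]]] [Conj or] [S [NP [Det no] [AP [Adj brilliant]] [N paper]] [VP [V fell]]]]
The span 'this student suspected this student' is the S node built by S → NP VP.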